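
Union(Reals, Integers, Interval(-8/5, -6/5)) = Interval(-oo, oo)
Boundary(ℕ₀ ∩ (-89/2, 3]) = {0, 1, 2, 3}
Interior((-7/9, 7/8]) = (-7/9, 7/8)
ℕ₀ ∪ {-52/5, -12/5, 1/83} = {-52/5, -12/5, 1/83} ∪ ℕ₀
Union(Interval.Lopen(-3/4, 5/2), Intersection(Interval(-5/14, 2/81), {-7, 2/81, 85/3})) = Interval.Lopen(-3/4, 5/2)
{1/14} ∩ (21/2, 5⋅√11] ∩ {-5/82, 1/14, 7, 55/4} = ∅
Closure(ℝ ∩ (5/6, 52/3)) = [5/6, 52/3]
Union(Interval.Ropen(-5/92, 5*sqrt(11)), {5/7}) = Interval.Ropen(-5/92, 5*sqrt(11))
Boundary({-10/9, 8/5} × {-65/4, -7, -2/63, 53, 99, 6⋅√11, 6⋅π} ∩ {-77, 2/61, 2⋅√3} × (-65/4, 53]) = ∅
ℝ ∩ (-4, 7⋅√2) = (-4, 7⋅√2)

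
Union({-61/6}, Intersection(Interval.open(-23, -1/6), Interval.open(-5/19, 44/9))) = Union({-61/6}, Interval.open(-5/19, -1/6))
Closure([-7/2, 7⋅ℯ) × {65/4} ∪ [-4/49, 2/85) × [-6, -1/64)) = ({-4/49, 2/85} × [-6, -1/64]) ∪ ([-4/49, 2/85] × {-6, -1/64}) ∪ ([-7/2, 7⋅ℯ] × {65/4}) ∪ ([-4/49, 2/85) × [-6, -1/64))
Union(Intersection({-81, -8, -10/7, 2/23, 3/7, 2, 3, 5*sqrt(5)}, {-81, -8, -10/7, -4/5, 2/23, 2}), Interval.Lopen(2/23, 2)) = Union({-81, -8, -10/7}, Interval(2/23, 2))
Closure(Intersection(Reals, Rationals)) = Reals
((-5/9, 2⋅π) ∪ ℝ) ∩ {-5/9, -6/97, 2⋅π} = {-5/9, -6/97, 2⋅π}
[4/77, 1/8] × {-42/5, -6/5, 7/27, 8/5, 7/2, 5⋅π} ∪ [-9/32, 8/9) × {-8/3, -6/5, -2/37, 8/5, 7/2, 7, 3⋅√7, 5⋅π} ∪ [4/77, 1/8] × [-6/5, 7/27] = ([4/77, 1/8] × ({-42/5, 8/5, 7/2, 5⋅π} ∪ [-6/5, 7/27])) ∪ ([-9/32, 8/9) × {-8/3, -6/5, -2/37, 8/5, 7/2, 7, 3⋅√7, 5⋅π})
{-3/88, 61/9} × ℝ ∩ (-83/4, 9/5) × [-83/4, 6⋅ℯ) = {-3/88} × [-83/4, 6⋅ℯ)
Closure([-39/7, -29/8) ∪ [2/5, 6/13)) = [-39/7, -29/8] ∪ [2/5, 6/13]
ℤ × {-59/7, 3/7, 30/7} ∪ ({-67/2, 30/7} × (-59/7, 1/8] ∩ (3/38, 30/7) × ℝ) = ℤ × {-59/7, 3/7, 30/7}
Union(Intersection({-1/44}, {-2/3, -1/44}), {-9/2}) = {-9/2, -1/44}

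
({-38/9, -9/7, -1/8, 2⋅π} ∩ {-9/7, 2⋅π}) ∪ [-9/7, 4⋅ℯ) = [-9/7, 4⋅ℯ)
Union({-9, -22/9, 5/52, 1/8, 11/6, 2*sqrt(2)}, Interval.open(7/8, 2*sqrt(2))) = Union({-9, -22/9, 5/52, 1/8}, Interval.Lopen(7/8, 2*sqrt(2)))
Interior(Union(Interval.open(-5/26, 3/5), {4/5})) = Interval.open(-5/26, 3/5)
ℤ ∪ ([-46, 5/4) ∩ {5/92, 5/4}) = ℤ ∪ {5/92}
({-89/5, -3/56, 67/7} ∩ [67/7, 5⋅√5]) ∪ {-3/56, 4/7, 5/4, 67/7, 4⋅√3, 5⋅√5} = {-3/56, 4/7, 5/4, 67/7, 4⋅√3, 5⋅√5}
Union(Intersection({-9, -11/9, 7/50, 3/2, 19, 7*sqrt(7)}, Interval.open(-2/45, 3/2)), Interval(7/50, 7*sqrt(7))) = Interval(7/50, 7*sqrt(7))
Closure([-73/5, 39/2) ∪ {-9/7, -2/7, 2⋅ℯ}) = [-73/5, 39/2]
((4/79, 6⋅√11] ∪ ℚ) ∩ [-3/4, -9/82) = ℚ ∩ [-3/4, -9/82)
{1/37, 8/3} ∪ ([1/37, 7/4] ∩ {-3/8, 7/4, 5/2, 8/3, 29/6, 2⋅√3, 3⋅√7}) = {1/37, 7/4, 8/3}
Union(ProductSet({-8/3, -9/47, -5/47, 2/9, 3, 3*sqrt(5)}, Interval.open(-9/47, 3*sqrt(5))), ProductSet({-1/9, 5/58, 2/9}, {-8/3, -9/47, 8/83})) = Union(ProductSet({-1/9, 5/58, 2/9}, {-8/3, -9/47, 8/83}), ProductSet({-8/3, -9/47, -5/47, 2/9, 3, 3*sqrt(5)}, Interval.open(-9/47, 3*sqrt(5))))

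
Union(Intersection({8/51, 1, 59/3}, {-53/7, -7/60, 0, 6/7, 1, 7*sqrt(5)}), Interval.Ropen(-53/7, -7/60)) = Union({1}, Interval.Ropen(-53/7, -7/60))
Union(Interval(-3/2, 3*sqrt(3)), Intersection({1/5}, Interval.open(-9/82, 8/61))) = Interval(-3/2, 3*sqrt(3))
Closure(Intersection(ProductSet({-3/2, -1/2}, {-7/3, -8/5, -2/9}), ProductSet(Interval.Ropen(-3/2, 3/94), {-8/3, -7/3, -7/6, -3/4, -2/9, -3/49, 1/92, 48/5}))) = ProductSet({-3/2, -1/2}, {-7/3, -2/9})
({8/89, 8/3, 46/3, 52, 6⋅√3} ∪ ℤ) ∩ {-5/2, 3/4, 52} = {52}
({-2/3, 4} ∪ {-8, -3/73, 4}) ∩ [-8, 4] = {-8, -2/3, -3/73, 4}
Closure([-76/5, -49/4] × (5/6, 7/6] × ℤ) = [-76/5, -49/4] × [5/6, 7/6] × ℤ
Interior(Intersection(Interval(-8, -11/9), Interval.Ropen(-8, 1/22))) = Interval.open(-8, -11/9)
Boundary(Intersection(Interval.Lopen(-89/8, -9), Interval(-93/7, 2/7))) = {-89/8, -9}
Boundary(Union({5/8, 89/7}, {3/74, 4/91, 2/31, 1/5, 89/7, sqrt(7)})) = {3/74, 4/91, 2/31, 1/5, 5/8, 89/7, sqrt(7)}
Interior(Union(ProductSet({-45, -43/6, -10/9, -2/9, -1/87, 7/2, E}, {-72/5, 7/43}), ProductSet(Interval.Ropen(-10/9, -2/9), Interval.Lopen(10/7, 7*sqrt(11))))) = ProductSet(Interval.open(-10/9, -2/9), Interval.open(10/7, 7*sqrt(11)))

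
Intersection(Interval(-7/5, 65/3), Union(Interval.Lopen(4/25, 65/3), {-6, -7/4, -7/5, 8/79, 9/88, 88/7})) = Union({-7/5, 8/79, 9/88}, Interval.Lopen(4/25, 65/3))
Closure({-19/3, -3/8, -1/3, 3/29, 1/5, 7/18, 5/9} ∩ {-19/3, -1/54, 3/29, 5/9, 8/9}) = {-19/3, 3/29, 5/9}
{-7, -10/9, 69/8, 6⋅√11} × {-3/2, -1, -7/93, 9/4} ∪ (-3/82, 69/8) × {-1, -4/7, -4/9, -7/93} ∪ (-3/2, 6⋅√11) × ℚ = ((-3/2, 6⋅√11) × ℚ) ∪ ({-7, -10/9, 69/8, 6⋅√11} × {-3/2, -1, -7/93, 9/4})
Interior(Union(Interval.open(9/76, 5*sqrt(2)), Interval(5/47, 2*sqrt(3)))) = Interval.open(5/47, 5*sqrt(2))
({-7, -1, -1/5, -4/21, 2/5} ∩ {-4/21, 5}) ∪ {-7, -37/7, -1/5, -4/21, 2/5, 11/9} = {-7, -37/7, -1/5, -4/21, 2/5, 11/9}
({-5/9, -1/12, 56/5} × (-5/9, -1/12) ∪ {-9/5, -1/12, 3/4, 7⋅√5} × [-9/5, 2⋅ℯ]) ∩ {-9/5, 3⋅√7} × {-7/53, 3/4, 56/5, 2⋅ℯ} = {-9/5} × {-7/53, 3/4, 2⋅ℯ}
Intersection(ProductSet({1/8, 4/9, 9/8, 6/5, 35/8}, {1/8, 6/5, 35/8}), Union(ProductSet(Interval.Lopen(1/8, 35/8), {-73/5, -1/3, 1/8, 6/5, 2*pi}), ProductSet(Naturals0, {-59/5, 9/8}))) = ProductSet({4/9, 9/8, 6/5, 35/8}, {1/8, 6/5})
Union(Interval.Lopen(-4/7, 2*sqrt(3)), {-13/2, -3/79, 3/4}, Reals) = Interval(-oo, oo)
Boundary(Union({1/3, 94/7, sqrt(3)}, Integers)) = Union({1/3, 94/7, sqrt(3)}, Integers)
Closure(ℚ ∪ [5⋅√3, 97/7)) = ℚ ∪ (-∞, ∞)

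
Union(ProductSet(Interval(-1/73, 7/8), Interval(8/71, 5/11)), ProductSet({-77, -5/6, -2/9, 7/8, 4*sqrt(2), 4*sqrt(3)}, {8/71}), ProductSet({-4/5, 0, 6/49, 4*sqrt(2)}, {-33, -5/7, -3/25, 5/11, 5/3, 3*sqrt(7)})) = Union(ProductSet({-4/5, 0, 6/49, 4*sqrt(2)}, {-33, -5/7, -3/25, 5/11, 5/3, 3*sqrt(7)}), ProductSet({-77, -5/6, -2/9, 7/8, 4*sqrt(2), 4*sqrt(3)}, {8/71}), ProductSet(Interval(-1/73, 7/8), Interval(8/71, 5/11)))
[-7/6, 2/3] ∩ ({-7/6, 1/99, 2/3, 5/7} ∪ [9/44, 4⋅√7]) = {-7/6, 1/99} ∪ [9/44, 2/3]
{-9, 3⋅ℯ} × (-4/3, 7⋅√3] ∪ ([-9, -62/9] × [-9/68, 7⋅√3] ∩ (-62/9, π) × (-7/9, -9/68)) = {-9, 3⋅ℯ} × (-4/3, 7⋅√3]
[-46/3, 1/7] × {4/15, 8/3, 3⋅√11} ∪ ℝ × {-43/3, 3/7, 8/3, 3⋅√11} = (ℝ × {-43/3, 3/7, 8/3, 3⋅√11}) ∪ ([-46/3, 1/7] × {4/15, 8/3, 3⋅√11})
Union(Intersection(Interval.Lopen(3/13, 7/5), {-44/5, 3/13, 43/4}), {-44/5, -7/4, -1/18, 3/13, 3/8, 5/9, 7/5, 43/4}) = {-44/5, -7/4, -1/18, 3/13, 3/8, 5/9, 7/5, 43/4}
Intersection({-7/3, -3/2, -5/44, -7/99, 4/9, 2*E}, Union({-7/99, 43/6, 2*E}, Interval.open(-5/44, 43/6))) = {-7/99, 4/9, 2*E}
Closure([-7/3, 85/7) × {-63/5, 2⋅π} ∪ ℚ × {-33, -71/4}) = (ℝ × {-33, -71/4}) ∪ ([-7/3, 85/7] × {-63/5, 2⋅π})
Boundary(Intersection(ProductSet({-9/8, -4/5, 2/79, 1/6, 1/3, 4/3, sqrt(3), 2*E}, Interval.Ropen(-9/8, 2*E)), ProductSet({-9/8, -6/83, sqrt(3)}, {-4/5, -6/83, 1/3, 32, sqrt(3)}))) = ProductSet({-9/8, sqrt(3)}, {-4/5, -6/83, 1/3, sqrt(3)})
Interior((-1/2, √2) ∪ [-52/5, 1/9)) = (-52/5, √2)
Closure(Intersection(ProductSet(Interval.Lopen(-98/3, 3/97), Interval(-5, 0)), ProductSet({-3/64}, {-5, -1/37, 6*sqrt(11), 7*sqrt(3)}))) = ProductSet({-3/64}, {-5, -1/37})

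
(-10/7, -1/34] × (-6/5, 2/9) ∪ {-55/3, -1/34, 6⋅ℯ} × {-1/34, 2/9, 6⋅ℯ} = ((-10/7, -1/34] × (-6/5, 2/9)) ∪ ({-55/3, -1/34, 6⋅ℯ} × {-1/34, 2/9, 6⋅ℯ})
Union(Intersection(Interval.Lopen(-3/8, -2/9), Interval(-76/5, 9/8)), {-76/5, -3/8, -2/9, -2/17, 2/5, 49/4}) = Union({-76/5, -2/17, 2/5, 49/4}, Interval(-3/8, -2/9))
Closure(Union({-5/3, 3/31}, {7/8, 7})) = {-5/3, 3/31, 7/8, 7}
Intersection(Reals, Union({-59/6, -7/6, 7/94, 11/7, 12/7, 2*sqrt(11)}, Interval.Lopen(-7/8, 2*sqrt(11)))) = Union({-59/6, -7/6}, Interval.Lopen(-7/8, 2*sqrt(11)))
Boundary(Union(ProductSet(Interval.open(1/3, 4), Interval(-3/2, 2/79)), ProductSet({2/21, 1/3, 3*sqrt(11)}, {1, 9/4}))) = Union(ProductSet({1/3, 4}, Interval(-3/2, 2/79)), ProductSet({2/21, 1/3, 3*sqrt(11)}, {1, 9/4}), ProductSet(Interval(1/3, 4), {-3/2, 2/79}))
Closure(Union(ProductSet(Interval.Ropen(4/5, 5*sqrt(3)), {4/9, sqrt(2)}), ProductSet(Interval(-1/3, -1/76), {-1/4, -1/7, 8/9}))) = Union(ProductSet(Interval(-1/3, -1/76), {-1/4, -1/7, 8/9}), ProductSet(Interval(4/5, 5*sqrt(3)), {4/9, sqrt(2)}))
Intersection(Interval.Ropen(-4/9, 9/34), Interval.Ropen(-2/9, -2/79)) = Interval.Ropen(-2/9, -2/79)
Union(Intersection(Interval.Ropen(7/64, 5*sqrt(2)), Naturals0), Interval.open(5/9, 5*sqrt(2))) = Union(Interval.open(5/9, 5*sqrt(2)), Range(1, 8, 1))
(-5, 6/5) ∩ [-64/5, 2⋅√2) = (-5, 6/5)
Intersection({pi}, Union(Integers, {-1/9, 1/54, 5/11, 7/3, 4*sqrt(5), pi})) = {pi}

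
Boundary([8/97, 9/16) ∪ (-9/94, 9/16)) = {-9/94, 9/16}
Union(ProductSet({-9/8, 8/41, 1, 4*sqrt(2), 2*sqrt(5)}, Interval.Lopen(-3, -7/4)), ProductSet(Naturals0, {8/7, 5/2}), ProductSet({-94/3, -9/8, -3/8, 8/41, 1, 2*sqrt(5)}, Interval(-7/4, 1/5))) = Union(ProductSet({-9/8, 8/41, 1, 4*sqrt(2), 2*sqrt(5)}, Interval.Lopen(-3, -7/4)), ProductSet({-94/3, -9/8, -3/8, 8/41, 1, 2*sqrt(5)}, Interval(-7/4, 1/5)), ProductSet(Naturals0, {8/7, 5/2}))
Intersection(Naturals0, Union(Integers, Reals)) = Naturals0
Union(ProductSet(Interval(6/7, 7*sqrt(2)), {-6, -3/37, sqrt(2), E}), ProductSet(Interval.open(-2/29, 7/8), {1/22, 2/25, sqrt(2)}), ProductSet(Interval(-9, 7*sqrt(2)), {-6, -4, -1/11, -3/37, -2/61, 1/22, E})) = Union(ProductSet(Interval(-9, 7*sqrt(2)), {-6, -4, -1/11, -3/37, -2/61, 1/22, E}), ProductSet(Interval.open(-2/29, 7/8), {1/22, 2/25, sqrt(2)}), ProductSet(Interval(6/7, 7*sqrt(2)), {-6, -3/37, sqrt(2), E}))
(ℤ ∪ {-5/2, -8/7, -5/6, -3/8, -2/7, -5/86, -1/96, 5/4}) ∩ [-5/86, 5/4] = {-5/86, -1/96, 5/4} ∪ {0, 1}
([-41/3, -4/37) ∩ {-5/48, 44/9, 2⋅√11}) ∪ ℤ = ℤ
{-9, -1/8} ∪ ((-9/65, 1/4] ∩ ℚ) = {-9} ∪ (ℚ ∩ (-9/65, 1/4])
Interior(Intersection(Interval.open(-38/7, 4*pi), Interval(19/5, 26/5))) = Interval.open(19/5, 26/5)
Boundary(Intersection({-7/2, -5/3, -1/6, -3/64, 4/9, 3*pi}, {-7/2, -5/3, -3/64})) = {-7/2, -5/3, -3/64}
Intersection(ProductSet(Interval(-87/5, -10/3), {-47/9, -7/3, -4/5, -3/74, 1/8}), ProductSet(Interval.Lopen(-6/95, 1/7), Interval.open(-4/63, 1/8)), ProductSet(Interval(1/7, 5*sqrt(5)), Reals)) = EmptySet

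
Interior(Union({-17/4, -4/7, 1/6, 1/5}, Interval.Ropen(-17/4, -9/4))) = Interval.open(-17/4, -9/4)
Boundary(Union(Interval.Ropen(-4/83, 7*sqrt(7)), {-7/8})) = {-7/8, -4/83, 7*sqrt(7)}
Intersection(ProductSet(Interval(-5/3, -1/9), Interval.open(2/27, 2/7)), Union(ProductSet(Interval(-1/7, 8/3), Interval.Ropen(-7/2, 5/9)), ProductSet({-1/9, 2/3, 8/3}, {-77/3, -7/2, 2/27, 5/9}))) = ProductSet(Interval(-1/7, -1/9), Interval.open(2/27, 2/7))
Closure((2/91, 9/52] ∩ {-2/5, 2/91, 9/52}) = {9/52}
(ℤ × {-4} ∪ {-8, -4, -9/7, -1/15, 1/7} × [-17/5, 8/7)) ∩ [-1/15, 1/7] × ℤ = ({0} × {-4}) ∪ ({-1/15, 1/7} × {-3, -2, …, 1})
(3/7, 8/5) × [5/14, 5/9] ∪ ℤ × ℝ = (ℤ × ℝ) ∪ ((3/7, 8/5) × [5/14, 5/9])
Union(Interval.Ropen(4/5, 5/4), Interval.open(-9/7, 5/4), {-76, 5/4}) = Union({-76}, Interval.Lopen(-9/7, 5/4))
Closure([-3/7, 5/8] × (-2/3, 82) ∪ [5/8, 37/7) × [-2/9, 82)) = ({5/8, 37/7} × [-2/9, 82]) ∪ ([5/8, 37/7] × {-2/9, 82}) ∪ ([-3/7, 5/8] × [-2/3, 82]) ∪ ([5/8, 37/7) × [-2/9, 82))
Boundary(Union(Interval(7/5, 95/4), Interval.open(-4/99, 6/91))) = {-4/99, 6/91, 7/5, 95/4}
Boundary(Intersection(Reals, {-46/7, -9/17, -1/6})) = {-46/7, -9/17, -1/6}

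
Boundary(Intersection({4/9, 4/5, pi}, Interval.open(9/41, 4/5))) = {4/9}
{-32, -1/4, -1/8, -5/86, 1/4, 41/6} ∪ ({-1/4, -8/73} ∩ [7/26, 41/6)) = {-32, -1/4, -1/8, -5/86, 1/4, 41/6}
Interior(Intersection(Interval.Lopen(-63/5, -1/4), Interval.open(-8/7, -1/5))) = Interval.open(-8/7, -1/4)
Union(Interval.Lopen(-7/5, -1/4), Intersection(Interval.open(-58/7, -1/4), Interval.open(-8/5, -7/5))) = Union(Interval.open(-8/5, -7/5), Interval.Lopen(-7/5, -1/4))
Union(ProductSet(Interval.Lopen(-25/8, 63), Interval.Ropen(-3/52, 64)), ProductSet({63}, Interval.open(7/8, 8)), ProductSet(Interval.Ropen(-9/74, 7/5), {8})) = ProductSet(Interval.Lopen(-25/8, 63), Interval.Ropen(-3/52, 64))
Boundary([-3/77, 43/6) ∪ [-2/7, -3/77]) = {-2/7, 43/6}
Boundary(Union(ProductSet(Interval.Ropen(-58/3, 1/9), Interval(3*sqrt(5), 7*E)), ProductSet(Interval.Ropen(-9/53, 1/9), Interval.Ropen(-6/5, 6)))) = Union(ProductSet({-58/3, 1/9}, Interval(3*sqrt(5), 7*E)), ProductSet({-9/53, 1/9}, Interval(-6/5, 6)), ProductSet(Interval(-58/3, 1/9), {3*sqrt(5), 7*E}), ProductSet(Interval(-9/53, 1/9), {-6/5, 6}))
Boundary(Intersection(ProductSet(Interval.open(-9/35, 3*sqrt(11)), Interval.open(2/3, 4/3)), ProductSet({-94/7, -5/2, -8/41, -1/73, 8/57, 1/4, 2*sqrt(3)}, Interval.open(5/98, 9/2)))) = ProductSet({-8/41, -1/73, 8/57, 1/4, 2*sqrt(3)}, Interval(2/3, 4/3))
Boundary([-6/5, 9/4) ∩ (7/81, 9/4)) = {7/81, 9/4}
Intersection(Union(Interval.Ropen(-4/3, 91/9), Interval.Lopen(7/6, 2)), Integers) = Range(-1, 11, 1)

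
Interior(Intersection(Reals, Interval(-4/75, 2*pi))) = Interval.open(-4/75, 2*pi)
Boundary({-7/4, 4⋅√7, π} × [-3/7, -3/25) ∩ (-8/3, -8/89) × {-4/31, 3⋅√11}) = {-7/4} × {-4/31}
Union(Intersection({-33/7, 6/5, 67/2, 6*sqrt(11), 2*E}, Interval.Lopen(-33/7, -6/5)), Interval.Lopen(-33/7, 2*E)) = Interval.Lopen(-33/7, 2*E)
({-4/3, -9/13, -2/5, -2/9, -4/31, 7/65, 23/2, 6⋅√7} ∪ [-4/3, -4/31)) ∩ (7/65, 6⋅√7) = {23/2}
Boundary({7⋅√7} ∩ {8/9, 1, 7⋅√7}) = {7⋅√7}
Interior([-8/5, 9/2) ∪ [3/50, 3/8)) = (-8/5, 9/2)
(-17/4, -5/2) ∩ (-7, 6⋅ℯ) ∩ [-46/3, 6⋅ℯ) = (-17/4, -5/2)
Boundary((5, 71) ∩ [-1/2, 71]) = {5, 71}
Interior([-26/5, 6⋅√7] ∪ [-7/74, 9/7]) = (-26/5, 6⋅√7)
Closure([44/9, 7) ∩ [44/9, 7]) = [44/9, 7]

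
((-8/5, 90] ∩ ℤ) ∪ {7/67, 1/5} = {-1, 0, …, 90} ∪ {7/67, 1/5}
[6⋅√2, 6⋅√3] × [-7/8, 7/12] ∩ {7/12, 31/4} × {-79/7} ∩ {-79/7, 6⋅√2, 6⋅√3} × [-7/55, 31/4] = ∅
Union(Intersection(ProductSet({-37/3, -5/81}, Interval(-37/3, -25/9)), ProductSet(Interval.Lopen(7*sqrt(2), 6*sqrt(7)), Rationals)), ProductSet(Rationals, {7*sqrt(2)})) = ProductSet(Rationals, {7*sqrt(2)})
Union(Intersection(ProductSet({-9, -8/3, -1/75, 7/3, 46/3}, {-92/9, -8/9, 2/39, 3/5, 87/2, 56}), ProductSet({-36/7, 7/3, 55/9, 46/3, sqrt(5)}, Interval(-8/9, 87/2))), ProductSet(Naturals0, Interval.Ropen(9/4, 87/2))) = Union(ProductSet({7/3, 46/3}, {-8/9, 2/39, 3/5, 87/2}), ProductSet(Naturals0, Interval.Ropen(9/4, 87/2)))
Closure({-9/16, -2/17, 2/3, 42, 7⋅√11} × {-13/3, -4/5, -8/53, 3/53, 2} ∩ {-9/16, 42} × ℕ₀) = {-9/16, 42} × {2}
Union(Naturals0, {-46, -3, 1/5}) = Union({-46, -3, 1/5}, Naturals0)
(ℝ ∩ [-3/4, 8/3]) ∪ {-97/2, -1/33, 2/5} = {-97/2} ∪ [-3/4, 8/3]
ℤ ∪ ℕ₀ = ℤ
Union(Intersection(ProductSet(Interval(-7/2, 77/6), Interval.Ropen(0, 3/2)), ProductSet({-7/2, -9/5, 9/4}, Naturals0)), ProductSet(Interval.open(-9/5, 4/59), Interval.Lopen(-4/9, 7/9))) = Union(ProductSet({-7/2, -9/5, 9/4}, Range(0, 2, 1)), ProductSet(Interval.open(-9/5, 4/59), Interval.Lopen(-4/9, 7/9)))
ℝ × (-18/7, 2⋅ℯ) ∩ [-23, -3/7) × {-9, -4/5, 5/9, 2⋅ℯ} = [-23, -3/7) × {-4/5, 5/9}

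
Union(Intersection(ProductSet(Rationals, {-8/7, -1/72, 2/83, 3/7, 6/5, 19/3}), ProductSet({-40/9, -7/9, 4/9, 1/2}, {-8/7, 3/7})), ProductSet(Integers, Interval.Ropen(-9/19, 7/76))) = Union(ProductSet({-40/9, -7/9, 4/9, 1/2}, {-8/7, 3/7}), ProductSet(Integers, Interval.Ropen(-9/19, 7/76)))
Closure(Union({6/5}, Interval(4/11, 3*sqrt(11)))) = Interval(4/11, 3*sqrt(11))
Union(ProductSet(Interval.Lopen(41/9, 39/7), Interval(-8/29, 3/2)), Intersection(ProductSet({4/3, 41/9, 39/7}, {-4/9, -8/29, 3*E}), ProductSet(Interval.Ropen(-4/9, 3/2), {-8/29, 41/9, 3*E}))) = Union(ProductSet({4/3}, {-8/29, 3*E}), ProductSet(Interval.Lopen(41/9, 39/7), Interval(-8/29, 3/2)))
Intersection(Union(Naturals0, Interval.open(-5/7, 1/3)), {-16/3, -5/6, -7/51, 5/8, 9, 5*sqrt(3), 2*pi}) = {-7/51, 9}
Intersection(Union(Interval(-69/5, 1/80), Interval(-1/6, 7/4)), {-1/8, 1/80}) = {-1/8, 1/80}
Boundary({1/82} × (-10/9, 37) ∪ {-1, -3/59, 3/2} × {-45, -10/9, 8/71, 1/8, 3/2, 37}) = ({1/82} × [-10/9, 37]) ∪ ({-1, -3/59, 3/2} × {-45, -10/9, 8/71, 1/8, 3/2, 37})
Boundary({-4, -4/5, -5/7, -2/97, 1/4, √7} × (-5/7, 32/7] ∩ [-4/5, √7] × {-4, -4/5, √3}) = {-4/5, -5/7, -2/97, 1/4, √7} × {√3}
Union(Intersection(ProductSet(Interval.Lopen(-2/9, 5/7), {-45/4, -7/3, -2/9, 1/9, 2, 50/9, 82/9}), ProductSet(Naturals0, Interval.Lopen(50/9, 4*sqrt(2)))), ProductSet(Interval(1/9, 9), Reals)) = ProductSet(Interval(1/9, 9), Reals)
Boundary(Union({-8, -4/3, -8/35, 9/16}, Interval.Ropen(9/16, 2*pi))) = {-8, -4/3, -8/35, 9/16, 2*pi}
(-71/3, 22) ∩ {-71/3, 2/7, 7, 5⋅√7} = {2/7, 7, 5⋅√7}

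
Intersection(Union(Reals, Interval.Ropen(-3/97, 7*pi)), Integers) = Integers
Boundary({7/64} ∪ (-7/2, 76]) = {-7/2, 76}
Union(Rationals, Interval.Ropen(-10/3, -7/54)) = Union(Interval(-10/3, -7/54), Rationals)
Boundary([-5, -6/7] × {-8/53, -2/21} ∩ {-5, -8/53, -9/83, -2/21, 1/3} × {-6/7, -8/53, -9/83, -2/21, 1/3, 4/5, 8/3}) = {-5} × {-8/53, -2/21}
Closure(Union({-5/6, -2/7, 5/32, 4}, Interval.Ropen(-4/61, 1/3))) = Union({-5/6, -2/7, 4}, Interval(-4/61, 1/3))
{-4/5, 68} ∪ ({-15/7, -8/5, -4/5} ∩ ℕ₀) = {-4/5, 68}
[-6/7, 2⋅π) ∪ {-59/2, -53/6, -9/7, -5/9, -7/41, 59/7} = {-59/2, -53/6, -9/7, 59/7} ∪ [-6/7, 2⋅π)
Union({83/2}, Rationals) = Rationals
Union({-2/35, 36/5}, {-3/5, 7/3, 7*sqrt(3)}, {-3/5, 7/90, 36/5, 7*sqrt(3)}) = {-3/5, -2/35, 7/90, 7/3, 36/5, 7*sqrt(3)}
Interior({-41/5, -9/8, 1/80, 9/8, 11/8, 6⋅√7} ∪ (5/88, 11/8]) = (5/88, 11/8)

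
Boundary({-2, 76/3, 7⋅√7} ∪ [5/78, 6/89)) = {-2, 5/78, 6/89, 76/3, 7⋅√7}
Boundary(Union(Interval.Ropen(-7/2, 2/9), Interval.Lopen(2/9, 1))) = {-7/2, 2/9, 1}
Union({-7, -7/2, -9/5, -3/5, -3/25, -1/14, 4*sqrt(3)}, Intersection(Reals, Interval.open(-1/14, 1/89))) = Union({-7, -7/2, -9/5, -3/5, -3/25, 4*sqrt(3)}, Interval.Ropen(-1/14, 1/89))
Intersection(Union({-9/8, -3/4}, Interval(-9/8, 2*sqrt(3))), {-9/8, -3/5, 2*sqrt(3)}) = {-9/8, -3/5, 2*sqrt(3)}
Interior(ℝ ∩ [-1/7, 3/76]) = (-1/7, 3/76)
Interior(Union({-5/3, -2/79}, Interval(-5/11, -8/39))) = Interval.open(-5/11, -8/39)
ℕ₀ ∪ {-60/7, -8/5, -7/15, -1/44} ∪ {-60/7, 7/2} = {-60/7, -8/5, -7/15, -1/44, 7/2} ∪ ℕ₀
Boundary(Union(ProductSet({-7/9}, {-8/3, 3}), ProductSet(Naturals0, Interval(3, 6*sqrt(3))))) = Union(ProductSet({-7/9}, {-8/3, 3}), ProductSet(Naturals0, Interval(3, 6*sqrt(3))))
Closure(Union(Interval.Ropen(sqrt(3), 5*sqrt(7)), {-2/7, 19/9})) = Union({-2/7}, Interval(sqrt(3), 5*sqrt(7)))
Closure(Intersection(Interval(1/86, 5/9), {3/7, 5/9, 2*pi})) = {3/7, 5/9}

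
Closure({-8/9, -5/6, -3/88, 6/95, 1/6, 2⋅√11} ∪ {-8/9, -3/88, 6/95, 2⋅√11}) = {-8/9, -5/6, -3/88, 6/95, 1/6, 2⋅√11}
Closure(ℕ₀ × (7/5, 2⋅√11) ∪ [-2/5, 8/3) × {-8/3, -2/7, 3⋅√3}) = (ℕ₀ × [7/5, 2⋅√11]) ∪ ([-2/5, 8/3] × {-8/3, -2/7, 3⋅√3})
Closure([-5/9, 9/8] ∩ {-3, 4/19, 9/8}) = {4/19, 9/8}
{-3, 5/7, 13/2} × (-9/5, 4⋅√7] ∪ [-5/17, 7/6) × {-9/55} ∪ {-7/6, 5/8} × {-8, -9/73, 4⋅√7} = ([-5/17, 7/6) × {-9/55}) ∪ ({-7/6, 5/8} × {-8, -9/73, 4⋅√7}) ∪ ({-3, 5/7, 13/2} × (-9/5, 4⋅√7])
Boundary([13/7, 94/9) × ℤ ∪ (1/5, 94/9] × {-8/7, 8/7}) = ([13/7, 94/9] × ℤ) ∪ ([1/5, 94/9] × {-8/7, 8/7})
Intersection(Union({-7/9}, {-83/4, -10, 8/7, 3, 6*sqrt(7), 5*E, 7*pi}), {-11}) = EmptySet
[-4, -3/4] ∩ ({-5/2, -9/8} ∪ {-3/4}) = {-5/2, -9/8, -3/4}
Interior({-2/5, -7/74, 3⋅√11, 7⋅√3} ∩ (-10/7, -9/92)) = ∅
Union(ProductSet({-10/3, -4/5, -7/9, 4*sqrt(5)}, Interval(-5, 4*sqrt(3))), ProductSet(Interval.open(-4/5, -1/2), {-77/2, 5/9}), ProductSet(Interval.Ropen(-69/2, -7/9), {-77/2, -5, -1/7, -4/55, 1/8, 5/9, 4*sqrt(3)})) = Union(ProductSet({-10/3, -4/5, -7/9, 4*sqrt(5)}, Interval(-5, 4*sqrt(3))), ProductSet(Interval.Ropen(-69/2, -7/9), {-77/2, -5, -1/7, -4/55, 1/8, 5/9, 4*sqrt(3)}), ProductSet(Interval.open(-4/5, -1/2), {-77/2, 5/9}))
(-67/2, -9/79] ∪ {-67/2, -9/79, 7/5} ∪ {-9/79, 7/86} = [-67/2, -9/79] ∪ {7/86, 7/5}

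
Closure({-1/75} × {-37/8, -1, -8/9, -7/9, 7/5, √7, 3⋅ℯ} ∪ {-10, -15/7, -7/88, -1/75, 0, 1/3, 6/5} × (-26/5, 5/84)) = ({-10, -15/7, -7/88, -1/75, 0, 1/3, 6/5} × [-26/5, 5/84]) ∪ ({-1/75} × {-37/8, -1, -8/9, -7/9, 7/5, √7, 3⋅ℯ})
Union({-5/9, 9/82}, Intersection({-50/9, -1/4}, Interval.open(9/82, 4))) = {-5/9, 9/82}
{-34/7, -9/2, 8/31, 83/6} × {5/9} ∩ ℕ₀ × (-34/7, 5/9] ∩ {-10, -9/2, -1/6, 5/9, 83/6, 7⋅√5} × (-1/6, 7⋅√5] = ∅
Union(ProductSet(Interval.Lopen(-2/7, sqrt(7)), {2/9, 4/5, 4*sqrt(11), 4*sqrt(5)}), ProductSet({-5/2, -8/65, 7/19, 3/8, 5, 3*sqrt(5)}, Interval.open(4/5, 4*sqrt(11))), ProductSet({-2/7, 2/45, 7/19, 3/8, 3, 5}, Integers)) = Union(ProductSet({-5/2, -8/65, 7/19, 3/8, 5, 3*sqrt(5)}, Interval.open(4/5, 4*sqrt(11))), ProductSet({-2/7, 2/45, 7/19, 3/8, 3, 5}, Integers), ProductSet(Interval.Lopen(-2/7, sqrt(7)), {2/9, 4/5, 4*sqrt(11), 4*sqrt(5)}))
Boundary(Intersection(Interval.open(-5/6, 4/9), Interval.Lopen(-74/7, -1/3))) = {-5/6, -1/3}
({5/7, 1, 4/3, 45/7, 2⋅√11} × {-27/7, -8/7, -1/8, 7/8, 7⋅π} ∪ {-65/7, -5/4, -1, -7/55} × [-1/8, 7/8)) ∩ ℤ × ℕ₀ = {-1} × {0}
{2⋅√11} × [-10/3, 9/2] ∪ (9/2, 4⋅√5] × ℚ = ((9/2, 4⋅√5] × ℚ) ∪ ({2⋅√11} × [-10/3, 9/2])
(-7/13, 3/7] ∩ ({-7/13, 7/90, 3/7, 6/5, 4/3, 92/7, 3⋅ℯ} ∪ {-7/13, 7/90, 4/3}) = {7/90, 3/7}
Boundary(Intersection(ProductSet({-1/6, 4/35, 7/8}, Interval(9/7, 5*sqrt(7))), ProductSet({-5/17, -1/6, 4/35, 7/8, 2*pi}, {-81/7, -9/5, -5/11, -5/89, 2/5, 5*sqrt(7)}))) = ProductSet({-1/6, 4/35, 7/8}, {5*sqrt(7)})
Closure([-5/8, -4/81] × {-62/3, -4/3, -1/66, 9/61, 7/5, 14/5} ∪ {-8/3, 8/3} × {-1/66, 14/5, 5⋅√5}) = ({-8/3, 8/3} × {-1/66, 14/5, 5⋅√5}) ∪ ([-5/8, -4/81] × {-62/3, -4/3, -1/66, 9/61, 7/5, 14/5})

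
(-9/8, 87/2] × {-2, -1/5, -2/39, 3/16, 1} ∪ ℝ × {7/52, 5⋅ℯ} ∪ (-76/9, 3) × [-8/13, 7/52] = (ℝ × {7/52, 5⋅ℯ}) ∪ ((-76/9, 3) × [-8/13, 7/52]) ∪ ((-9/8, 87/2] × {-2, -1/5, -2/39, 3/16, 1})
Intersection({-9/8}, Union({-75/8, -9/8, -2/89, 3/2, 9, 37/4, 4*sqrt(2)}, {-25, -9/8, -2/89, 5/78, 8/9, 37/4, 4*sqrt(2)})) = {-9/8}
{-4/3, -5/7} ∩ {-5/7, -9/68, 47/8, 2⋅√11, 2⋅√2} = {-5/7}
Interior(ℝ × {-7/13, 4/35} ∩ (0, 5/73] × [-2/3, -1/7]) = ∅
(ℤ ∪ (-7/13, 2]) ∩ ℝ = ℤ ∪ (-7/13, 2]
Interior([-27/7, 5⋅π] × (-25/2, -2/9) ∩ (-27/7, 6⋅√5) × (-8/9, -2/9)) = (-27/7, 6⋅√5) × (-8/9, -2/9)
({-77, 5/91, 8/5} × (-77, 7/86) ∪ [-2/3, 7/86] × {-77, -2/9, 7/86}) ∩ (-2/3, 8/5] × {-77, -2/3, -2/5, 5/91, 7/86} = ({5/91, 8/5} × {-2/3, -2/5, 5/91}) ∪ ((-2/3, 7/86] × {-77, 7/86})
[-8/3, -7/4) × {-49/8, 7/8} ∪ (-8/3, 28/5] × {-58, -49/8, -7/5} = ([-8/3, -7/4) × {-49/8, 7/8}) ∪ ((-8/3, 28/5] × {-58, -49/8, -7/5})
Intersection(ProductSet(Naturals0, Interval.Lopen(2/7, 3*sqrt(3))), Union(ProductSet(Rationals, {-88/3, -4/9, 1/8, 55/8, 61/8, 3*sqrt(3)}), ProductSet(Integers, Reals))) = ProductSet(Naturals0, Interval.Lopen(2/7, 3*sqrt(3)))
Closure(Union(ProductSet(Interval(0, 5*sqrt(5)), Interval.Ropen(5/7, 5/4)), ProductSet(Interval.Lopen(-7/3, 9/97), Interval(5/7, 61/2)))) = Union(ProductSet({5*sqrt(5)}, Interval(5/7, 5/4)), ProductSet(Interval(-7/3, 9/97), Interval(5/7, 61/2)), ProductSet(Interval(0, 5*sqrt(5)), Interval.Ropen(5/7, 5/4)), ProductSet(Interval(9/97, 5*sqrt(5)), {5/7, 5/4}))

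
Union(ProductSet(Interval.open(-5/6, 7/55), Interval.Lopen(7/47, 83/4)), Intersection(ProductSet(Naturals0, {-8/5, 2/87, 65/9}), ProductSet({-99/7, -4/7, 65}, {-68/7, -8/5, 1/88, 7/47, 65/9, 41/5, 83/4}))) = Union(ProductSet({65}, {-8/5, 65/9}), ProductSet(Interval.open(-5/6, 7/55), Interval.Lopen(7/47, 83/4)))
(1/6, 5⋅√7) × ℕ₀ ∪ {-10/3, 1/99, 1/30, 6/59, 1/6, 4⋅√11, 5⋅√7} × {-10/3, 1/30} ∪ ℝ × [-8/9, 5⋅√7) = ((1/6, 5⋅√7) × ℕ₀) ∪ (ℝ × [-8/9, 5⋅√7)) ∪ ({-10/3, 1/99, 1/30, 6/59, 1/6, 4⋅√11, 5⋅√7} × {-10/3, 1/30})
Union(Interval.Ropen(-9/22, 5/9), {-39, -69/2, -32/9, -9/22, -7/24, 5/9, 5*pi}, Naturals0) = Union({-39, -69/2, -32/9, 5*pi}, Interval(-9/22, 5/9), Naturals0)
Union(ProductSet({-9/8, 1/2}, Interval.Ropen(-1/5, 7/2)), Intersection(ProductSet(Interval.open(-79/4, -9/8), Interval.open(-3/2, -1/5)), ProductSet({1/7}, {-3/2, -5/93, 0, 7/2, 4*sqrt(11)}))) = ProductSet({-9/8, 1/2}, Interval.Ropen(-1/5, 7/2))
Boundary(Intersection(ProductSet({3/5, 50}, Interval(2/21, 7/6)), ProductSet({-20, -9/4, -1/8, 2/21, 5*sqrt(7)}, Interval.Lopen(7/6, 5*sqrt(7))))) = EmptySet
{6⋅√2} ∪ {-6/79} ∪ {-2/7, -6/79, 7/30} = {-2/7, -6/79, 7/30, 6⋅√2}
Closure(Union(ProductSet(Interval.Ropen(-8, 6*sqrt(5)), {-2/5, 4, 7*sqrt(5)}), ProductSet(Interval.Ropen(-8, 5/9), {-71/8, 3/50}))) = Union(ProductSet(Interval(-8, 5/9), {-71/8, 3/50}), ProductSet(Interval(-8, 6*sqrt(5)), {-2/5, 4, 7*sqrt(5)}))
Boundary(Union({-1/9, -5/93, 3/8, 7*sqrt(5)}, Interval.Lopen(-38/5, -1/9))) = {-38/5, -1/9, -5/93, 3/8, 7*sqrt(5)}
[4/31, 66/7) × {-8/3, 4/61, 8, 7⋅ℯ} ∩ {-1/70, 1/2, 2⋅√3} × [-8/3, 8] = {1/2, 2⋅√3} × {-8/3, 4/61, 8}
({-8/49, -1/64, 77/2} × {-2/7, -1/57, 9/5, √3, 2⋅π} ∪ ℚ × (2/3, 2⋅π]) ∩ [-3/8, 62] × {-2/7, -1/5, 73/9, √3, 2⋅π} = ({-8/49, -1/64, 77/2} × {-2/7, √3, 2⋅π}) ∪ ((ℚ ∩ [-3/8, 62]) × {√3, 2⋅π})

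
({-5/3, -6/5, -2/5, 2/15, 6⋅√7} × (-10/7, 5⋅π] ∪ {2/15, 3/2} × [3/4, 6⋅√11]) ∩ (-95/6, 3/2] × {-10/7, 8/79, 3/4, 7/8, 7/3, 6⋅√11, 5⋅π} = ({-5/3, -6/5, -2/5, 2/15} × {8/79, 3/4, 7/8, 7/3, 5⋅π}) ∪ ({2/15, 3/2} × {3/4, 7/8, 7/3, 6⋅√11, 5⋅π})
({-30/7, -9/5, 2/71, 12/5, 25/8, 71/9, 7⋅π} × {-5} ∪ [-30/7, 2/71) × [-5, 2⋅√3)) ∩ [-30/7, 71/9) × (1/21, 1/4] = [-30/7, 2/71) × (1/21, 1/4]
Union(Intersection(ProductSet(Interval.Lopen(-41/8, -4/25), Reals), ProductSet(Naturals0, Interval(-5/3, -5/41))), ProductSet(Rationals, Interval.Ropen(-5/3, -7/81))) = ProductSet(Rationals, Interval.Ropen(-5/3, -7/81))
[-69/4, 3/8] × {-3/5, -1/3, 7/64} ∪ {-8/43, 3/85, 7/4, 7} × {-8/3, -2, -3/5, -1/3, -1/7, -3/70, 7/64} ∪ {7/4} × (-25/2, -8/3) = ({7/4} × (-25/2, -8/3)) ∪ ([-69/4, 3/8] × {-3/5, -1/3, 7/64}) ∪ ({-8/43, 3/85, 7/4, 7} × {-8/3, -2, -3/5, -1/3, -1/7, -3/70, 7/64})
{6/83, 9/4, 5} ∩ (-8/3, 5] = {6/83, 9/4, 5}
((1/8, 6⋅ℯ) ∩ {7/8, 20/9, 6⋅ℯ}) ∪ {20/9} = {7/8, 20/9}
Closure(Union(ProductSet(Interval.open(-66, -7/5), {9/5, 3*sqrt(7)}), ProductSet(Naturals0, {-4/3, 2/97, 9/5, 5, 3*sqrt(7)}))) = Union(ProductSet(Interval(-66, -7/5), {9/5, 3*sqrt(7)}), ProductSet(Naturals0, {-4/3, 2/97, 9/5, 5, 3*sqrt(7)}))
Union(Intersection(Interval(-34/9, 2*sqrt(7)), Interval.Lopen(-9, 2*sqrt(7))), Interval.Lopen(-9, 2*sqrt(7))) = Interval.Lopen(-9, 2*sqrt(7))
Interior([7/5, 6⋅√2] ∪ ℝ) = (-∞, ∞)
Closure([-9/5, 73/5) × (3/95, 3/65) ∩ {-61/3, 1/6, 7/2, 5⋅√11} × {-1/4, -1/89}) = ∅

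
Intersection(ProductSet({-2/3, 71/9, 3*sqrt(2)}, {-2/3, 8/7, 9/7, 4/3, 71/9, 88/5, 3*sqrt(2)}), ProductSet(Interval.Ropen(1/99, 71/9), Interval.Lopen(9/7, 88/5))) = ProductSet({3*sqrt(2)}, {4/3, 71/9, 88/5, 3*sqrt(2)})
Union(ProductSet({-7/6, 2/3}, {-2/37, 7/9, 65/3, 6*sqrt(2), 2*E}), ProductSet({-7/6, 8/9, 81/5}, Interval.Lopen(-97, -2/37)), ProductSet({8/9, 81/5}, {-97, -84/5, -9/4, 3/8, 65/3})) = Union(ProductSet({-7/6, 2/3}, {-2/37, 7/9, 65/3, 6*sqrt(2), 2*E}), ProductSet({8/9, 81/5}, {-97, -84/5, -9/4, 3/8, 65/3}), ProductSet({-7/6, 8/9, 81/5}, Interval.Lopen(-97, -2/37)))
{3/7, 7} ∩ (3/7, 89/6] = {7}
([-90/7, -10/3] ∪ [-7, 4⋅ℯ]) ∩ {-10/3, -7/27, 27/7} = {-10/3, -7/27, 27/7}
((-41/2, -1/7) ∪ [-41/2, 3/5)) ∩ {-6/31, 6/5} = {-6/31}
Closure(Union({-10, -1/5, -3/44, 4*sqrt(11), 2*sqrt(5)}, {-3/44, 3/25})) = {-10, -1/5, -3/44, 3/25, 4*sqrt(11), 2*sqrt(5)}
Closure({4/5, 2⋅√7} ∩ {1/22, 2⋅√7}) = {2⋅√7}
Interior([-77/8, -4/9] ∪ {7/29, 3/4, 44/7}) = (-77/8, -4/9)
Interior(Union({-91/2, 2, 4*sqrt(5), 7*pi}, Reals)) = Reals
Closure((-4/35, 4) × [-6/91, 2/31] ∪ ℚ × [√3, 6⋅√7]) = ([-4/35, 4] × [-6/91, 2/31]) ∪ (ℝ × [√3, 6⋅√7])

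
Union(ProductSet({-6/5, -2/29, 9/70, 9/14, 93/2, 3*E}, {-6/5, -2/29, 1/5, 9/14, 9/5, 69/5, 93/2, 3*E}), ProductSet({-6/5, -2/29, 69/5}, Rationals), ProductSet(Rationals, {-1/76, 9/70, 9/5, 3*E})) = Union(ProductSet({-6/5, -2/29, 69/5}, Rationals), ProductSet({-6/5, -2/29, 9/70, 9/14, 93/2, 3*E}, {-6/5, -2/29, 1/5, 9/14, 9/5, 69/5, 93/2, 3*E}), ProductSet(Rationals, {-1/76, 9/70, 9/5, 3*E}))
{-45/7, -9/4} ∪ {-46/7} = {-46/7, -45/7, -9/4}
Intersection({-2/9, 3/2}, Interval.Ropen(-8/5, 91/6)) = {-2/9, 3/2}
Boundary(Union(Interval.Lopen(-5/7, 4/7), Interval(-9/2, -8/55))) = {-9/2, 4/7}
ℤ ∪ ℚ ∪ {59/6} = ℚ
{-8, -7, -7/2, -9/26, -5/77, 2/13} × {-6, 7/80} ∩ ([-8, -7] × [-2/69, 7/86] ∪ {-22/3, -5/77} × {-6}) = {-5/77} × {-6}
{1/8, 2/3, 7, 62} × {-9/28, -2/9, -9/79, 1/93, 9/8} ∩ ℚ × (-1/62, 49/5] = {1/8, 2/3, 7, 62} × {1/93, 9/8}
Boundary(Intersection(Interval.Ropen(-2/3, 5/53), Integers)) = Range(0, 1, 1)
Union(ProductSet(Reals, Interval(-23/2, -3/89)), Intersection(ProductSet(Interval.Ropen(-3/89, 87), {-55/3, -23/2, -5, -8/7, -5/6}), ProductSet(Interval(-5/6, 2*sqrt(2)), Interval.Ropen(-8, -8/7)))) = ProductSet(Reals, Interval(-23/2, -3/89))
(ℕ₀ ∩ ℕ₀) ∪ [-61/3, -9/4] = [-61/3, -9/4] ∪ ℕ₀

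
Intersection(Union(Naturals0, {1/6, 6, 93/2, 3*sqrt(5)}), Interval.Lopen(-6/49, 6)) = Union({1/6}, Range(0, 7, 1))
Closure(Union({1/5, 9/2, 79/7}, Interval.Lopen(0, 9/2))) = Union({79/7}, Interval(0, 9/2))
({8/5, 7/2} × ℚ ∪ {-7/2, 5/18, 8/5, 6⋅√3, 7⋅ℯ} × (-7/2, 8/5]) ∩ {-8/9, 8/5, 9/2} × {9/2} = {8/5} × {9/2}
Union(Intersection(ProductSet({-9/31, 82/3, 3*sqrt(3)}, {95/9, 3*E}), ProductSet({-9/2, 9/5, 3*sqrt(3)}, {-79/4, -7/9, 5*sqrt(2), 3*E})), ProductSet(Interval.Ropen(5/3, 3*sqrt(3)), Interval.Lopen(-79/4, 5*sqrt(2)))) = Union(ProductSet({3*sqrt(3)}, {3*E}), ProductSet(Interval.Ropen(5/3, 3*sqrt(3)), Interval.Lopen(-79/4, 5*sqrt(2))))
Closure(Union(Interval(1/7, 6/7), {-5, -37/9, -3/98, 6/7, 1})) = Union({-5, -37/9, -3/98, 1}, Interval(1/7, 6/7))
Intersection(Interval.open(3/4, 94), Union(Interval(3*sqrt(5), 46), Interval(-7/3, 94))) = Interval.open(3/4, 94)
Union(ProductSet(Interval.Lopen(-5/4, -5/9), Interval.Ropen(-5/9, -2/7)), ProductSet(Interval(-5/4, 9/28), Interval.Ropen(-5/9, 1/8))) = ProductSet(Interval(-5/4, 9/28), Interval.Ropen(-5/9, 1/8))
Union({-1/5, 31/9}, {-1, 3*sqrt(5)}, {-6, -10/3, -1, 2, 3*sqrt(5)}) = {-6, -10/3, -1, -1/5, 2, 31/9, 3*sqrt(5)}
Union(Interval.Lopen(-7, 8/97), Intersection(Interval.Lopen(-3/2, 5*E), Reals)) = Interval.Lopen(-7, 5*E)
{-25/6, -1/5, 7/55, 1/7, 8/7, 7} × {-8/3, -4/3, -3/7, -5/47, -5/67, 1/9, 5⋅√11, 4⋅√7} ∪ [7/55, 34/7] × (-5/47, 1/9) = ([7/55, 34/7] × (-5/47, 1/9)) ∪ ({-25/6, -1/5, 7/55, 1/7, 8/7, 7} × {-8/3, -4/3, -3/7, -5/47, -5/67, 1/9, 5⋅√11, 4⋅√7})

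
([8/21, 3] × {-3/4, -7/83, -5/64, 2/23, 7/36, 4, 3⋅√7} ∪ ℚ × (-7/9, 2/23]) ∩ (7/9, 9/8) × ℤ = ((7/9, 9/8) × {4}) ∪ ((ℚ ∩ (7/9, 9/8)) × {0})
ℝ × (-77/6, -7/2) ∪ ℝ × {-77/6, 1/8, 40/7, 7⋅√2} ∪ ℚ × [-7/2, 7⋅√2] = (ℚ × [-7/2, 7⋅√2]) ∪ (ℝ × ([-77/6, -7/2) ∪ {1/8, 40/7, 7⋅√2}))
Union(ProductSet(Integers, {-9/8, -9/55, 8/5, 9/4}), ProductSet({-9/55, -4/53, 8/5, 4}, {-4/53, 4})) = Union(ProductSet({-9/55, -4/53, 8/5, 4}, {-4/53, 4}), ProductSet(Integers, {-9/8, -9/55, 8/5, 9/4}))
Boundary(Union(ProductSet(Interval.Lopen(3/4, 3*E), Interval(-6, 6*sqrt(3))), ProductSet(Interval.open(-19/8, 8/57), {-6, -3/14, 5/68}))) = Union(ProductSet({3/4, 3*E}, Interval(-6, 6*sqrt(3))), ProductSet(Interval(-19/8, 8/57), {-6, -3/14, 5/68}), ProductSet(Interval(3/4, 3*E), {-6, 6*sqrt(3)}))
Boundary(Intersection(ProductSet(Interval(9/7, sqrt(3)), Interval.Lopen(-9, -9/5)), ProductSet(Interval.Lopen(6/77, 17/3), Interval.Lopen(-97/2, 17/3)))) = Union(ProductSet({9/7, sqrt(3)}, Interval(-9, -9/5)), ProductSet(Interval(9/7, sqrt(3)), {-9, -9/5}))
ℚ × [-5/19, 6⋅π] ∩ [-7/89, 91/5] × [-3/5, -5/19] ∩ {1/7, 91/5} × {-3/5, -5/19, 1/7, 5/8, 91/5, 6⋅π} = {1/7, 91/5} × {-5/19}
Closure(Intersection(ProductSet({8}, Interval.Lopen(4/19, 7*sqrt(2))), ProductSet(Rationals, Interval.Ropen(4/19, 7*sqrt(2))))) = ProductSet({8}, Interval(4/19, 7*sqrt(2)))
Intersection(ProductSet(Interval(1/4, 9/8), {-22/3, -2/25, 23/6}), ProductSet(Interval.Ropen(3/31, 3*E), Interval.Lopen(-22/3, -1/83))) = ProductSet(Interval(1/4, 9/8), {-2/25})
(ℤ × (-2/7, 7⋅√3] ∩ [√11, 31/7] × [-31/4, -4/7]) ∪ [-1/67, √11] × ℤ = [-1/67, √11] × ℤ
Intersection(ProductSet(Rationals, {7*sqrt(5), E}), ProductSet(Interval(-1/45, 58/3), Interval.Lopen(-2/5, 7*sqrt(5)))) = ProductSet(Intersection(Interval(-1/45, 58/3), Rationals), {7*sqrt(5), E})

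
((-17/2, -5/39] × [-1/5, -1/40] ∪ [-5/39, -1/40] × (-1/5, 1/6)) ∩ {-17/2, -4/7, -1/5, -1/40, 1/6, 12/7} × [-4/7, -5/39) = ({-1/40} × (-1/5, -5/39)) ∪ ({-4/7, -1/5} × [-1/5, -5/39))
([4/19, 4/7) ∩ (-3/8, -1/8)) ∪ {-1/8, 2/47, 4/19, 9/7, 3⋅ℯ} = {-1/8, 2/47, 4/19, 9/7, 3⋅ℯ}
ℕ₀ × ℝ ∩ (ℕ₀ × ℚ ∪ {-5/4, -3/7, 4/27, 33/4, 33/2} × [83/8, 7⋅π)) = ℕ₀ × ℚ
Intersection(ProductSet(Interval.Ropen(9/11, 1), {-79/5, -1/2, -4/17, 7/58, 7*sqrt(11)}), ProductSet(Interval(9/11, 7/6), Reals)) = ProductSet(Interval.Ropen(9/11, 1), {-79/5, -1/2, -4/17, 7/58, 7*sqrt(11)})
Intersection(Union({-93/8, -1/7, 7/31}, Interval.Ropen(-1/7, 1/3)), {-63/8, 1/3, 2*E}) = EmptySet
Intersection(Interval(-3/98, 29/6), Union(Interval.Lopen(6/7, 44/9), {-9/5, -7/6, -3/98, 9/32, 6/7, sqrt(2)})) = Union({-3/98, 9/32}, Interval(6/7, 29/6))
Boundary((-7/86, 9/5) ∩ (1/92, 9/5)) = {1/92, 9/5}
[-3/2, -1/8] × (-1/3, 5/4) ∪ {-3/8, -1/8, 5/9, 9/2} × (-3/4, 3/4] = ({-3/8, -1/8, 5/9, 9/2} × (-3/4, 3/4]) ∪ ([-3/2, -1/8] × (-1/3, 5/4))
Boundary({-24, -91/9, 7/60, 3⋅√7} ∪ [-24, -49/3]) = {-24, -49/3, -91/9, 7/60, 3⋅√7}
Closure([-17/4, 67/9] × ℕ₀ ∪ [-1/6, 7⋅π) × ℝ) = ([-17/4, 67/9] × ℕ₀) ∪ ([-1/6, 7⋅π] × ℝ)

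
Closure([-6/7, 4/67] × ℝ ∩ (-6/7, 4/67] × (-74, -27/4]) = ({-6/7, 4/67} × [-74, -27/4]) ∪ ([-6/7, 4/67] × {-74, -27/4}) ∪ ((-6/7, 4/67] × (-74, -27/4])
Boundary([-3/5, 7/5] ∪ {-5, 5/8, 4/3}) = {-5, -3/5, 7/5}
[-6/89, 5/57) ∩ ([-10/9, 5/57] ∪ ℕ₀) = [-6/89, 5/57) ∪ {0}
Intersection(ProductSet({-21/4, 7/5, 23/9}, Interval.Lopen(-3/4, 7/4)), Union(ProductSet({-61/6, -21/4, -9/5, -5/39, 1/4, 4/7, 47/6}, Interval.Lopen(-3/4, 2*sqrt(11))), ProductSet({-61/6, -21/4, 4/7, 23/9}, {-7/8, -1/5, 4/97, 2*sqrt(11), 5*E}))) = Union(ProductSet({-21/4}, Interval.Lopen(-3/4, 7/4)), ProductSet({-21/4, 23/9}, {-1/5, 4/97}))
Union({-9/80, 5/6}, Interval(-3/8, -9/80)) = Union({5/6}, Interval(-3/8, -9/80))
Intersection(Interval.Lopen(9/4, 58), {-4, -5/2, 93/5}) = {93/5}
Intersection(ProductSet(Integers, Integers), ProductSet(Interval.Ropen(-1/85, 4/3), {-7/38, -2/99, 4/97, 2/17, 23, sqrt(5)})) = ProductSet(Range(0, 2, 1), {23})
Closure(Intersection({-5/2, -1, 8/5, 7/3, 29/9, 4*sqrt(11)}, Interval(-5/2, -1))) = {-5/2, -1}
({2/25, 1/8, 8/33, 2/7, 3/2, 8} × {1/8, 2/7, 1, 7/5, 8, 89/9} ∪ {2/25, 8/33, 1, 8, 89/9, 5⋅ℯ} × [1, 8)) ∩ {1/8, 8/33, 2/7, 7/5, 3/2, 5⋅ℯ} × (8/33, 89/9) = ({8/33, 5⋅ℯ} × [1, 8)) ∪ ({1/8, 8/33, 2/7, 3/2} × {2/7, 1, 7/5, 8})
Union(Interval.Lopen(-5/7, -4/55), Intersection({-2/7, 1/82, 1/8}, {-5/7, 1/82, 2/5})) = Union({1/82}, Interval.Lopen(-5/7, -4/55))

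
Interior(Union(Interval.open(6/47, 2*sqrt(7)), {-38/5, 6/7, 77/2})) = Interval.open(6/47, 2*sqrt(7))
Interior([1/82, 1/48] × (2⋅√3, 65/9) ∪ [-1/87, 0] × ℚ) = ([-1/87, 0] × (ℚ \ (-∞, ∞))) ∪ ((1/82, 1/48) × (2⋅√3, 65/9))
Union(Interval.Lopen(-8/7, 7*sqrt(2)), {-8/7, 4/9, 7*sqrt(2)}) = Interval(-8/7, 7*sqrt(2))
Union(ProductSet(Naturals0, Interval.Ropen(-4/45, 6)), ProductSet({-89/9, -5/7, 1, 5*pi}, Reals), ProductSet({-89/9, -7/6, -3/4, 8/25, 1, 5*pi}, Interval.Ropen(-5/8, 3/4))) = Union(ProductSet({-89/9, -5/7, 1, 5*pi}, Reals), ProductSet({-89/9, -7/6, -3/4, 8/25, 1, 5*pi}, Interval.Ropen(-5/8, 3/4)), ProductSet(Naturals0, Interval.Ropen(-4/45, 6)))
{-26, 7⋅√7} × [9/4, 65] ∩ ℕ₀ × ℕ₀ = ∅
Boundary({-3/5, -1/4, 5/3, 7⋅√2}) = {-3/5, -1/4, 5/3, 7⋅√2}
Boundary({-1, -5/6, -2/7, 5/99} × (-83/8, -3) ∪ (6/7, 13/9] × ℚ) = ([6/7, 13/9] × ℝ) ∪ ({-1, -5/6, -2/7, 5/99} × [-83/8, -3])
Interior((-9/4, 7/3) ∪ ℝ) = (-∞, ∞)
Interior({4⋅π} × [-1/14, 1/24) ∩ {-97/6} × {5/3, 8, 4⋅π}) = ∅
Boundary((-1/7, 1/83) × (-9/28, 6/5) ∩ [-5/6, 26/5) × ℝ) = ({-1/7, 1/83} × [-9/28, 6/5]) ∪ ([-1/7, 1/83] × {-9/28, 6/5})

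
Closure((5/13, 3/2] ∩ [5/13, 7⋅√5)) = [5/13, 3/2]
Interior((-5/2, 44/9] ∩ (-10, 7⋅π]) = (-5/2, 44/9)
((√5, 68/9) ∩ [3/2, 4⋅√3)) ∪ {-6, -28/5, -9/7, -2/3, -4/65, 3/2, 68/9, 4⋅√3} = {-6, -28/5, -9/7, -2/3, -4/65, 3/2, 68/9} ∪ (√5, 4⋅√3]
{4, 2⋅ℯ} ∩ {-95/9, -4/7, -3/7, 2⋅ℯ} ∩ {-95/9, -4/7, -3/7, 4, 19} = ∅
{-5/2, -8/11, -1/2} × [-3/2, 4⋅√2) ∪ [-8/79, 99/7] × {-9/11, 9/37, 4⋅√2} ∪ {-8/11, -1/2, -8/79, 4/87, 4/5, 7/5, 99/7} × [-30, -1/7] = ({-5/2, -8/11, -1/2} × [-3/2, 4⋅√2)) ∪ ({-8/11, -1/2, -8/79, 4/87, 4/5, 7/5, 99/7} × [-30, -1/7]) ∪ ([-8/79, 99/7] × {-9/11, 9/37, 4⋅√2})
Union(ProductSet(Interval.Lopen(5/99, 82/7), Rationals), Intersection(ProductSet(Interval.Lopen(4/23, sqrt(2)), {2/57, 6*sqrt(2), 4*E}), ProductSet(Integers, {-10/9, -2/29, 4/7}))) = ProductSet(Interval.Lopen(5/99, 82/7), Rationals)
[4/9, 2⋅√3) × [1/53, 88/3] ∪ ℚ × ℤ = (ℚ × ℤ) ∪ ([4/9, 2⋅√3) × [1/53, 88/3])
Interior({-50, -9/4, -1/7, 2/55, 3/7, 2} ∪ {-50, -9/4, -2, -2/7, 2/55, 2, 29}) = ∅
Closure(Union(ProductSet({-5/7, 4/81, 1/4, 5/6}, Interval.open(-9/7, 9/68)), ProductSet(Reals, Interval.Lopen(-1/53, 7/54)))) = Union(ProductSet({-5/7, 4/81, 1/4, 5/6}, Interval(-9/7, 9/68)), ProductSet(Reals, Interval(-1/53, 7/54)))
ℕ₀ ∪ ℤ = ℤ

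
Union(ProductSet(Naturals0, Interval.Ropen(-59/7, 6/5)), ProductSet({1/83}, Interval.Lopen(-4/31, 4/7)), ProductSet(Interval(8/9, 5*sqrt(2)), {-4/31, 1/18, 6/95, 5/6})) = Union(ProductSet({1/83}, Interval.Lopen(-4/31, 4/7)), ProductSet(Interval(8/9, 5*sqrt(2)), {-4/31, 1/18, 6/95, 5/6}), ProductSet(Naturals0, Interval.Ropen(-59/7, 6/5)))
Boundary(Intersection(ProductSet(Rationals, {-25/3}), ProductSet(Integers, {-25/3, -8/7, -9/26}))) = ProductSet(Integers, {-25/3})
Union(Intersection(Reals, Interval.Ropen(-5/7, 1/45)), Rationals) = Union(Interval(-5/7, 1/45), Rationals)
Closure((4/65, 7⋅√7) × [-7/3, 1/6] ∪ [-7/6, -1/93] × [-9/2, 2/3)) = ([-7/6, -1/93] × [-9/2, 2/3]) ∪ ([4/65, 7⋅√7] × [-7/3, 1/6])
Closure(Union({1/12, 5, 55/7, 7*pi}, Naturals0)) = Union({1/12, 55/7, 7*pi}, Naturals0)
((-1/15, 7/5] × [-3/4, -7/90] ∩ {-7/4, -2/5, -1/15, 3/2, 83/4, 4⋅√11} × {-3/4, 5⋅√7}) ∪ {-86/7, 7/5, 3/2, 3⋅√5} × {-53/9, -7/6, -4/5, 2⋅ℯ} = {-86/7, 7/5, 3/2, 3⋅√5} × {-53/9, -7/6, -4/5, 2⋅ℯ}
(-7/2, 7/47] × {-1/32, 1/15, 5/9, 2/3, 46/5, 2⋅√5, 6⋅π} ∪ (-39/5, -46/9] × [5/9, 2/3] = ((-39/5, -46/9] × [5/9, 2/3]) ∪ ((-7/2, 7/47] × {-1/32, 1/15, 5/9, 2/3, 46/5, 2⋅√5, 6⋅π})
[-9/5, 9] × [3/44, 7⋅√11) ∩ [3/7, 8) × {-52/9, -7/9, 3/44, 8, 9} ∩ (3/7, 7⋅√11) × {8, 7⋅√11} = (3/7, 8) × {8}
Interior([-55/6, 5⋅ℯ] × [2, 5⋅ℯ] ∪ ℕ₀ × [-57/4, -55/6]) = ((-55/6, 5⋅ℯ) ∪ ((-55/6, 5⋅ℯ) \ ℕ₀)) × (2, 5⋅ℯ)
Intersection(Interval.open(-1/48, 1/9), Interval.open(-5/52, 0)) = Interval.open(-1/48, 0)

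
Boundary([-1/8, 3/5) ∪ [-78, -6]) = {-78, -6, -1/8, 3/5}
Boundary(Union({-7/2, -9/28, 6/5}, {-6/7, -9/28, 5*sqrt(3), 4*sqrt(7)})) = {-7/2, -6/7, -9/28, 6/5, 5*sqrt(3), 4*sqrt(7)}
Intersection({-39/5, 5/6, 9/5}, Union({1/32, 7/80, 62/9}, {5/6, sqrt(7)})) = {5/6}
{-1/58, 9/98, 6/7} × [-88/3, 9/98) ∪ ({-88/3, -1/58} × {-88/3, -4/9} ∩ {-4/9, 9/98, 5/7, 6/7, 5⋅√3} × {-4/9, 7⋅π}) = {-1/58, 9/98, 6/7} × [-88/3, 9/98)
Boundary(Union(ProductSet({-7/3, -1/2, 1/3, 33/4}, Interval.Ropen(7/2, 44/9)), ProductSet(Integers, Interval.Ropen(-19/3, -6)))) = Union(ProductSet({-7/3, -1/2, 1/3, 33/4}, Interval(7/2, 44/9)), ProductSet(Integers, Interval(-19/3, -6)))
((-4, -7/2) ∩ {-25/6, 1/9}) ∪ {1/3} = {1/3}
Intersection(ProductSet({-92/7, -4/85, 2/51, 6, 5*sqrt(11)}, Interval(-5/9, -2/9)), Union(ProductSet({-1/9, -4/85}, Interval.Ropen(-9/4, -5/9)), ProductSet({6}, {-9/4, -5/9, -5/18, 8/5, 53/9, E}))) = ProductSet({6}, {-5/9, -5/18})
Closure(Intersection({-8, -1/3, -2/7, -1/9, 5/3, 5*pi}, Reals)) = {-8, -1/3, -2/7, -1/9, 5/3, 5*pi}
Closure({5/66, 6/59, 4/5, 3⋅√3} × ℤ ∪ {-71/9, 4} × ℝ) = ({-71/9, 4} × ℝ) ∪ ({5/66, 6/59, 4/5, 3⋅√3} × ℤ)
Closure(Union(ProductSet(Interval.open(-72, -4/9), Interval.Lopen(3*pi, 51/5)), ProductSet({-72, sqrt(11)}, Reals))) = Union(ProductSet({-72, -4/9}, Interval(3*pi, 51/5)), ProductSet({-72, sqrt(11)}, Reals), ProductSet(Interval(-72, -4/9), {51/5, 3*pi}), ProductSet(Interval.open(-72, -4/9), Interval.Lopen(3*pi, 51/5)))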